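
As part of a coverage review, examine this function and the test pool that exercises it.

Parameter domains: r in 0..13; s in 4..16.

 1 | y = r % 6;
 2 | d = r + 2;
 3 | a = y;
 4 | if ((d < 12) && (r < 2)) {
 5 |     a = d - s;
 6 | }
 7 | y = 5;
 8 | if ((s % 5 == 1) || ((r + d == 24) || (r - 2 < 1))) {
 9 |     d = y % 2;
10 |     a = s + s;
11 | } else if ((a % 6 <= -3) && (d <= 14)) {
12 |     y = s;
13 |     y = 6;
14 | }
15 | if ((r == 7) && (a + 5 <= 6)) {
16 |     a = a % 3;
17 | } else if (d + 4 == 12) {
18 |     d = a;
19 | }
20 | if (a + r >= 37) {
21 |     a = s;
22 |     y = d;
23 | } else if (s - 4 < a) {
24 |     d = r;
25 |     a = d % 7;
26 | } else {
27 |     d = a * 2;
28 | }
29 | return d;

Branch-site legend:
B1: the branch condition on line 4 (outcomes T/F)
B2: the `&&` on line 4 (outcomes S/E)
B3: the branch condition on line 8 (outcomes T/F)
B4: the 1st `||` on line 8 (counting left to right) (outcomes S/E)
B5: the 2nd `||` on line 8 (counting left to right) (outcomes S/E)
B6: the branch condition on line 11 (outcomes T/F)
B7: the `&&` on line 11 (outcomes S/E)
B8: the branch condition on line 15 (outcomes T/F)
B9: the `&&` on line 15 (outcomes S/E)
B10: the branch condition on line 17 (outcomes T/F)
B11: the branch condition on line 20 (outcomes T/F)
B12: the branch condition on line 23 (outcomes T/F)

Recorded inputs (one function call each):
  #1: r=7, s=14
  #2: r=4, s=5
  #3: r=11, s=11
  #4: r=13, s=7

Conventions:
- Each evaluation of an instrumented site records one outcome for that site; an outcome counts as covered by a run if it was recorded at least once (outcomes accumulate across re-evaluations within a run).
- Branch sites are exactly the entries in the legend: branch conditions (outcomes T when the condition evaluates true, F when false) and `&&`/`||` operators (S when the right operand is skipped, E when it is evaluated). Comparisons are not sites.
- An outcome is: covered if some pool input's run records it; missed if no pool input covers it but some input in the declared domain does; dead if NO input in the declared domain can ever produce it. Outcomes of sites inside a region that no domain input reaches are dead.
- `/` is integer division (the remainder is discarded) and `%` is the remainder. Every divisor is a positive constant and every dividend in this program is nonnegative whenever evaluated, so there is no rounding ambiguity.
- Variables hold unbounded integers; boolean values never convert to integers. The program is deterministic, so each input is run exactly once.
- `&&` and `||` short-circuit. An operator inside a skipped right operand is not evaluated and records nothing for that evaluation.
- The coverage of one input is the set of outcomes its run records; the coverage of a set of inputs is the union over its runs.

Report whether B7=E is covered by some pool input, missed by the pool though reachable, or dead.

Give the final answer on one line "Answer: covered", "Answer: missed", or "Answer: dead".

no pool input records B7=E
checking all 182 inputs in the declared domain: B7=E is never recorded -> dead

Answer: dead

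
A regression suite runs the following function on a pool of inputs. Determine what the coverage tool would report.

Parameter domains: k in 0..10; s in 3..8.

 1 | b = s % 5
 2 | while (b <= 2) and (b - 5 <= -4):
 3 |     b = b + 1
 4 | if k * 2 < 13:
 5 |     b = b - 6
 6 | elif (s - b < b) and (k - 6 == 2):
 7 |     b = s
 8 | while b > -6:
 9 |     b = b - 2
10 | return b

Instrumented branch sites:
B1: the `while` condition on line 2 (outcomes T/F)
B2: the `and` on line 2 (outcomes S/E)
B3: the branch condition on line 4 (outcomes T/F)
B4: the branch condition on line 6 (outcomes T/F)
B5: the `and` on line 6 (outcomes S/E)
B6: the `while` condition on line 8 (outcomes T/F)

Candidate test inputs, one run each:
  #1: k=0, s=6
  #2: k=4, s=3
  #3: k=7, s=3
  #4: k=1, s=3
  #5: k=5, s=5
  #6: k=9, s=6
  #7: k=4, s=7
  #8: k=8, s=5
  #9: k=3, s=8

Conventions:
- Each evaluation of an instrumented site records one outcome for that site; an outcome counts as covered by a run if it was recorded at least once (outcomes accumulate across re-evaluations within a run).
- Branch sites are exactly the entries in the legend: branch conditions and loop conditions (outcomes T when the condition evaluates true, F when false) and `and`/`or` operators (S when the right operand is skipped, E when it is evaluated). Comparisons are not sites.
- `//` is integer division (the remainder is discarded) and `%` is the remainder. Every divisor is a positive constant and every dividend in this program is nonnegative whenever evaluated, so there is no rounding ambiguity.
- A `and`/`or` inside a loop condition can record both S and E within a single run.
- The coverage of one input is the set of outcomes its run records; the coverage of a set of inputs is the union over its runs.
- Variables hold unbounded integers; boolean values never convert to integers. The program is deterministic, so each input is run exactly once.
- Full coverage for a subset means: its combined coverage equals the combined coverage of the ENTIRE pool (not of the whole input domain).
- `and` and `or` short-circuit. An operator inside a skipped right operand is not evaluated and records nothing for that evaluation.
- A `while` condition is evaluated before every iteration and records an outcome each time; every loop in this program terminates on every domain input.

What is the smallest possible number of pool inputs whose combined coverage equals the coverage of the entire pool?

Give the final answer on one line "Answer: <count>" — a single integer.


test 1 (k=0, s=6) hits B1=T, B1=F, B2=E, B3=T, B6=T, B6=F
test 2 (k=4, s=3) hits B1=F, B2=S, B3=T, B6=T, B6=F
test 3 (k=7, s=3) hits B1=F, B2=S, B3=F, B4=F, B5=E, B6=T, B6=F
test 4 (k=1, s=3) hits B1=F, B2=S, B3=T, B6=T, B6=F
test 5 (k=5, s=5) hits B1=T, B1=F, B2=E, B3=T, B6=T, B6=F
test 6 (k=9, s=6) hits B1=T, B1=F, B2=E, B3=F, B4=F, B5=S, B6=T, B6=F
test 7 (k=4, s=7) hits B1=F, B2=E, B3=T, B6=T, B6=F
test 8 (k=8, s=5) hits B1=T, B1=F, B2=E, B3=F, B4=F, B5=S, B6=T, B6=F
test 9 (k=3, s=8) hits B1=F, B2=S, B3=T, B6=T, B6=F
together the pool reaches 11 outcomes: B1=T, B1=F, B2=S, B2=E, B3=T, B3=F, B4=F, B5=S, B5=E, B6=T, B6=F
checked all size-1 subsets: none covers 11 outcomes (max 8/11)
checked all size-2 subsets: none covers 11 outcomes (max 10/11)
at size 3, {1, 3, 6} reaches all 11 outcomes; every lexicographically earlier size-3 subset fails
Answer: 3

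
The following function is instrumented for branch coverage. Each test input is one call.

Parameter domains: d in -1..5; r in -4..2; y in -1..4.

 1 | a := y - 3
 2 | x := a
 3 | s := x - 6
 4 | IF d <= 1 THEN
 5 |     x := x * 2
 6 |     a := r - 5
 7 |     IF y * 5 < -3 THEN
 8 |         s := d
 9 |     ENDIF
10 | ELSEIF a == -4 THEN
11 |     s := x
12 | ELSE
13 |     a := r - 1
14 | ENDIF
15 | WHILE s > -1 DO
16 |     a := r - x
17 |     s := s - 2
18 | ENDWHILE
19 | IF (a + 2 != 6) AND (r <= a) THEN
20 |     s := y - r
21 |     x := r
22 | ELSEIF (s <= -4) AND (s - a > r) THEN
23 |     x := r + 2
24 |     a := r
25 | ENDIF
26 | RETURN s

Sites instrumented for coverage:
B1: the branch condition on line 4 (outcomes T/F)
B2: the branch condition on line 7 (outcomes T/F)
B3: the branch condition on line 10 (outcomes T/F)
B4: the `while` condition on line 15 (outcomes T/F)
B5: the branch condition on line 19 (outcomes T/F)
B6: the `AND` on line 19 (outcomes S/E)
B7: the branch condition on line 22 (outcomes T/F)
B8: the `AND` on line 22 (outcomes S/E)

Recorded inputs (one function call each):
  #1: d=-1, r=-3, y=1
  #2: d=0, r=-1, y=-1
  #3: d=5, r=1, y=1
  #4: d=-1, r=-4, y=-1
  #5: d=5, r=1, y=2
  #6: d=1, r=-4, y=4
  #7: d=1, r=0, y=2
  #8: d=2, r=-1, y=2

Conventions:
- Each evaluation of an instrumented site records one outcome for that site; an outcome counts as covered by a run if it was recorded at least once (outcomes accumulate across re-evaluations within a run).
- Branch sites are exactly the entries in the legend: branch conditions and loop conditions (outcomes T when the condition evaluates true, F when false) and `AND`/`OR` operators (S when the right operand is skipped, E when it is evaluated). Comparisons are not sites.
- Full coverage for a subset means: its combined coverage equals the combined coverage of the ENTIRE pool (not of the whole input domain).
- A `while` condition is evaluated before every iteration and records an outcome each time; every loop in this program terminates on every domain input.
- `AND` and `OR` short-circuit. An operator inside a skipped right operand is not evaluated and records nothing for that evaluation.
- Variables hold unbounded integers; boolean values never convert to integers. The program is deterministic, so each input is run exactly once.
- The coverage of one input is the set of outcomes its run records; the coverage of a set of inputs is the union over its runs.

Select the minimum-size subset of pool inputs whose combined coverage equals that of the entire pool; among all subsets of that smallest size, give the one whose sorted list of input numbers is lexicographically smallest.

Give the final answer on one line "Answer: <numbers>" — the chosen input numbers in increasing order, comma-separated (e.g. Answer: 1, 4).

input #1, d=-1, r=-3, y=1: outcomes B1=T, B2=F, B4=F, B5=F, B6=E, B7=T, B8=E
input #2, d=0, r=-1, y=-1: outcomes B1=T, B2=T, B4=T, B4=F, B5=T, B6=E
input #3, d=5, r=1, y=1: outcomes B1=F, B3=F, B4=F, B5=F, B6=E, B7=F, B8=E
input #4, d=-1, r=-4, y=-1: outcomes B1=T, B2=T, B4=F, B5=F, B6=E, B7=F, B8=S
input #5, d=5, r=1, y=2: outcomes B1=F, B3=F, B4=F, B5=F, B6=E, B7=F, B8=E
input #6, d=1, r=-4, y=4: outcomes B1=T, B2=F, B4=F, B5=F, B6=E, B7=T, B8=E
input #7, d=1, r=0, y=2: outcomes B1=T, B2=F, B4=F, B5=F, B6=E, B7=F, B8=E
input #8, d=2, r=-1, y=2: outcomes B1=F, B3=F, B4=F, B5=F, B6=E, B7=F, B8=E
pool-wide coverage (14 outcomes): B1=T, B1=F, B2=T, B2=F, B3=F, B4=T, B4=F, B5=T, B5=F, B6=E, B7=T, B7=F, B8=S, B8=E
size 1 is not enough: best union over all size-1 subsets is 7/14
size 2 is not enough: best union over all size-2 subsets is 11/14
size 3 is not enough: best union over all size-3 subsets is 13/14
size 4: inputs {1, 2, 3, 4} cover all 14 outcomes, and no lexicographically smaller subset of this size does

Answer: 1, 2, 3, 4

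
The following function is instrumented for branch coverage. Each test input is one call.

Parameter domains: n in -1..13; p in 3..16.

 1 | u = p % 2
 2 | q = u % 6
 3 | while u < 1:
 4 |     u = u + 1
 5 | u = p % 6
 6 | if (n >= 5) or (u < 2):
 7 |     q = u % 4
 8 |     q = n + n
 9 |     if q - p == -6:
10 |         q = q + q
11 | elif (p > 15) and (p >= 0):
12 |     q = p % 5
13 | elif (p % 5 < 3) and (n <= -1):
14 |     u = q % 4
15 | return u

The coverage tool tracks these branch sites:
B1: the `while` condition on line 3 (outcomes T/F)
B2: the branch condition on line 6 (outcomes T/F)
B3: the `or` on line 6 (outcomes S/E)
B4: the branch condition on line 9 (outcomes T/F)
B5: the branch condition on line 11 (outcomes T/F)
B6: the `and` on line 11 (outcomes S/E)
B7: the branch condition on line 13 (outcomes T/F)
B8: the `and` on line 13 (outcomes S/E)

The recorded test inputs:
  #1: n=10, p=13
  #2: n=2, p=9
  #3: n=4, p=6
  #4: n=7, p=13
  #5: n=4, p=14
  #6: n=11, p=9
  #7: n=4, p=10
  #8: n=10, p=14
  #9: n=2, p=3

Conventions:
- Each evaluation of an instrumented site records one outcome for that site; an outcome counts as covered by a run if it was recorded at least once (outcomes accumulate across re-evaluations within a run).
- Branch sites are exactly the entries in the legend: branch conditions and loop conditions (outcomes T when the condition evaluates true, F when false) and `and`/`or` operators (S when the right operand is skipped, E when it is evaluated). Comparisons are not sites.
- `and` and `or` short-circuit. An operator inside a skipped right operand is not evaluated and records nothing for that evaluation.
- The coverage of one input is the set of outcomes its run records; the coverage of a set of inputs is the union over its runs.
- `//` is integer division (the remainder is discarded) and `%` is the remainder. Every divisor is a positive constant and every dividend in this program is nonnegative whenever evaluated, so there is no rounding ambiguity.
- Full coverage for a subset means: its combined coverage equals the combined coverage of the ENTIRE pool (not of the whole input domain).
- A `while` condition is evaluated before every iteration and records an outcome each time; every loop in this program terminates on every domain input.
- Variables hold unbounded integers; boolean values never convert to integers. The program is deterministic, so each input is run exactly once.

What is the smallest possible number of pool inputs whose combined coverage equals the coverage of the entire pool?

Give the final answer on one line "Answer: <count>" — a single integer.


input #1, n=10, p=13: events B1->F, B3->S, B2->T, B4->F; outcomes B1=F, B2=T, B3=S, B4=F
input #2, n=2, p=9: events B1->F, B3->E, B2->F, B6->S, B5->F, B8->S, B7->F; outcomes B1=F, B2=F, B3=E, B5=F, B6=S, B7=F, B8=S
input #3, n=4, p=6: events B1->T, B1->F, B3->E, B2->T, B4->F; outcomes B1=T, B1=F, B2=T, B3=E, B4=F
input #4, n=7, p=13: events B1->F, B3->S, B2->T, B4->F; outcomes B1=F, B2=T, B3=S, B4=F
input #5, n=4, p=14: events B1->T, B1->F, B3->E, B2->F, B6->S, B5->F, B8->S, B7->F; outcomes B1=T, B1=F, B2=F, B3=E, B5=F, B6=S, B7=F, B8=S
input #6, n=11, p=9: events B1->F, B3->S, B2->T, B4->F; outcomes B1=F, B2=T, B3=S, B4=F
input #7, n=4, p=10: events B1->T, B1->F, B3->E, B2->F, B6->S, B5->F, B8->E, B7->F; outcomes B1=T, B1=F, B2=F, B3=E, B5=F, B6=S, B7=F, B8=E
input #8, n=10, p=14: events B1->T, B1->F, B3->S, B2->T, B4->F; outcomes B1=T, B1=F, B2=T, B3=S, B4=F
input #9, n=2, p=3: events B1->F, B3->E, B2->F, B6->S, B5->F, B8->S, B7->F; outcomes B1=F, B2=F, B3=E, B5=F, B6=S, B7=F, B8=S
the full pool covers 12 outcomes: B1=T, B1=F, B2=T, B2=F, B3=S, B3=E, B4=F, B5=F, B6=S, B7=F, B8=S, B8=E
every size-1 subset falls short of the 12 outcomes (best: 8/12)
every size-2 subset falls short of the 12 outcomes (best: 11/12)
size 3: inputs {1, 2, 7} cover all 12 outcomes, and no lexicographically smaller subset of this size does
Answer: 3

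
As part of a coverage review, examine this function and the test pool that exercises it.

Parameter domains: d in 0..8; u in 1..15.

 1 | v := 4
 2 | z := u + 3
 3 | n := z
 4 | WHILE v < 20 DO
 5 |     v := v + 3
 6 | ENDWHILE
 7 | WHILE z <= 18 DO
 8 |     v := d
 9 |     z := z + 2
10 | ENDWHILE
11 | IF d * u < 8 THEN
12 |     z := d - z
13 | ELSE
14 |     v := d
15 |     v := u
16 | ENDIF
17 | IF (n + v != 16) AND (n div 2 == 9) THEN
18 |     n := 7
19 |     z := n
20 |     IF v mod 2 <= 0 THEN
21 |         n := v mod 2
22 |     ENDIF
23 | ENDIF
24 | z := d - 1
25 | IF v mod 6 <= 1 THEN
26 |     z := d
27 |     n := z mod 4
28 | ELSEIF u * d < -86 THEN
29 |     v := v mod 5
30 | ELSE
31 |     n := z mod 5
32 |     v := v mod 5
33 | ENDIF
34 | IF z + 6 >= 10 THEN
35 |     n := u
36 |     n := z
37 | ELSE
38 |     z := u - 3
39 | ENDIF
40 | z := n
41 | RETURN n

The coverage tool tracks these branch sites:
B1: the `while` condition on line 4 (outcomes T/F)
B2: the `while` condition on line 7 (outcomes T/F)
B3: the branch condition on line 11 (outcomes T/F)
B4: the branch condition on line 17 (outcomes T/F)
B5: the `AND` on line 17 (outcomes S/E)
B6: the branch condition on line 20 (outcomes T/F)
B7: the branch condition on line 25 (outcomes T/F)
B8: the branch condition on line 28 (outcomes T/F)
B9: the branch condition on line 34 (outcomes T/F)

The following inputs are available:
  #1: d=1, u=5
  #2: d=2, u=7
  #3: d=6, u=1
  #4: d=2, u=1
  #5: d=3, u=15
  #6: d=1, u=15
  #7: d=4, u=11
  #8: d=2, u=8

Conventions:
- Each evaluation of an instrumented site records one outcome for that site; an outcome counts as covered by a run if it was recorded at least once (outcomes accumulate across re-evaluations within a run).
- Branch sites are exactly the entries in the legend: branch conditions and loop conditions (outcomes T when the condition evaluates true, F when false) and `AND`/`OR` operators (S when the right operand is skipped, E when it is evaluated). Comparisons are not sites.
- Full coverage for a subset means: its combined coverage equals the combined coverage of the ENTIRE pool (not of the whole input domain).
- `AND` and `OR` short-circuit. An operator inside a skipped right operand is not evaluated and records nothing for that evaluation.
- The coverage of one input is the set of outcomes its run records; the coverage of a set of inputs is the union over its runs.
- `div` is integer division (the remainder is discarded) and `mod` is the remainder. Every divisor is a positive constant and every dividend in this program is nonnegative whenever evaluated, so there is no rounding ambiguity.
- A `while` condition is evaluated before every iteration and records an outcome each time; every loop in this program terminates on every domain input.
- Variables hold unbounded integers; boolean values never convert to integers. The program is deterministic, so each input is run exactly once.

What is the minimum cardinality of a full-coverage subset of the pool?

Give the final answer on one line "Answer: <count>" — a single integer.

test 1 (d=1, u=5) fires B1->T, B1->T, B1->T, B1->T, B1->T, B1->T, B1->F, B2->T, B2->T, B2->T, B2->T, B2->T, B2->T, B2->F, ...; hits B1=T, B1=F, B2=T, B2=F, B3=T, B4=F, B5=E, B7=T, B9=F
test 2 (d=2, u=7) fires B1->T, B1->T, B1->T, B1->T, B1->T, B1->T, B1->F, B2->T, B2->T, B2->T, B2->T, B2->T, B2->F, B3->F, ...; hits B1=T, B1=F, B2=T, B2=F, B3=F, B4=F, B5=E, B7=T, B9=F
test 3 (d=6, u=1) fires B1->T, B1->T, B1->T, B1->T, B1->T, B1->T, B1->F, B2->T, B2->T, B2->T, B2->T, B2->T, B2->T, B2->T, ...; hits B1=T, B1=F, B2=T, B2=F, B3=T, B4=F, B5=E, B7=T, B9=T
test 4 (d=2, u=1) fires B1->T, B1->T, B1->T, B1->T, B1->T, B1->T, B1->F, B2->T, B2->T, B2->T, B2->T, B2->T, B2->T, B2->T, ...; hits B1=T, B1=F, B2=T, B2=F, B3=T, B4=F, B5=E, B7=F, B8=F, B9=F
test 5 (d=3, u=15) fires B1->T, B1->T, B1->T, B1->T, B1->T, B1->T, B1->F, B2->T, B2->F, B3->F, B5->E, B4->T, B6->F, B7->F, ...; hits B1=T, B1=F, B2=T, B2=F, B3=F, B4=T, B5=E, B6=F, B7=F, B8=F, B9=F
test 6 (d=1, u=15) fires B1->T, B1->T, B1->T, B1->T, B1->T, B1->T, B1->F, B2->T, B2->F, B3->F, B5->E, B4->T, B6->F, B7->F, ...; hits B1=T, B1=F, B2=T, B2=F, B3=F, B4=T, B5=E, B6=F, B7=F, B8=F, B9=F
test 7 (d=4, u=11) fires B1->T, B1->T, B1->T, B1->T, B1->T, B1->T, B1->F, B2->T, B2->T, B2->T, B2->F, B3->F, B5->E, B4->F, ...; hits B1=T, B1=F, B2=T, B2=F, B3=F, B4=F, B5=E, B7=F, B8=F, B9=F
test 8 (d=2, u=8) fires B1->T, B1->T, B1->T, B1->T, B1->T, B1->T, B1->F, B2->T, B2->T, B2->T, B2->T, B2->F, B3->F, B5->E, ...; hits B1=T, B1=F, B2=T, B2=F, B3=F, B4=F, B5=E, B7=F, B8=F, B9=F
together the pool reaches 15 outcomes: B1=T, B1=F, B2=T, B2=F, B3=T, B3=F, B4=T, B4=F, B5=E, B6=F, B7=T, B7=F, B8=F, B9=T, B9=F
no size-1 subset reaches all 15 outcomes (best union: 11/15)
at size 2, {3, 5} reaches all 15 outcomes; every lexicographically earlier size-2 subset fails

Answer: 2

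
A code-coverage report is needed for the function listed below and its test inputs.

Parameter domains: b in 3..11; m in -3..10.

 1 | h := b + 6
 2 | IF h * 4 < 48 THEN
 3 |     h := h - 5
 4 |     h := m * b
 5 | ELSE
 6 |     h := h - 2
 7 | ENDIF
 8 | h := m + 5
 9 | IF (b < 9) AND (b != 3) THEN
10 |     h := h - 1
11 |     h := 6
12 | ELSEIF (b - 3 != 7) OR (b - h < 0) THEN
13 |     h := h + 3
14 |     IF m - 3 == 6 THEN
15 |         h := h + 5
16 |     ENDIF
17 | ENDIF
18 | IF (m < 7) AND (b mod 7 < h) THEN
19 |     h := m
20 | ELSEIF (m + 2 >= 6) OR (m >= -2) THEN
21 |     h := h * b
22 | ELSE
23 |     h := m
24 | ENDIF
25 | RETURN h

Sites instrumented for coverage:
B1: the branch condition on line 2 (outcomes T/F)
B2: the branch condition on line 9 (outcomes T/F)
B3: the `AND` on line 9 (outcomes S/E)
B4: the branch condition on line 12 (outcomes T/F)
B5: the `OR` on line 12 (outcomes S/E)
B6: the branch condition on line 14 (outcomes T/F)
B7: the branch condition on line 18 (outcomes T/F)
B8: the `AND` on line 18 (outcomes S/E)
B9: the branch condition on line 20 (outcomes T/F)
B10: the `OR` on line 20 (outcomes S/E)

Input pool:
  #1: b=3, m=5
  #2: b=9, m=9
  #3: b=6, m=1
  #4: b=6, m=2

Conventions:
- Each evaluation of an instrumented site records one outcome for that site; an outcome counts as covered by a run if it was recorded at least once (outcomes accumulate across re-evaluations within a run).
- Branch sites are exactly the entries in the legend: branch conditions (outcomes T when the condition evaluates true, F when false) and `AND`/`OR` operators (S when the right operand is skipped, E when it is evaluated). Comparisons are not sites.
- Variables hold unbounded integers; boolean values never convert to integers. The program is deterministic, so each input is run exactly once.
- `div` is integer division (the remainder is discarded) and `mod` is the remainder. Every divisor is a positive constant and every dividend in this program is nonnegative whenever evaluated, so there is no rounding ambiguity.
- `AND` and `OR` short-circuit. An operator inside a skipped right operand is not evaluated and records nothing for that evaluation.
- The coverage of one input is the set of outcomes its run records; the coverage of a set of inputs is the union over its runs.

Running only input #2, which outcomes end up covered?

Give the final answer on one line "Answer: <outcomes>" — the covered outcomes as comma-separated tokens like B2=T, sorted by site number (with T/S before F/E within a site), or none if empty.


Tracing the run of input #2 (b=9, m=9):
  B1->F, B3->S, B2->F, B5->S, B4->T, B6->T, B8->S, B7->F, B10->S, B9->T
deduplicating events, the covered set is: B1=F, B2=F, B3=S, B4=T, B5=S, B6=T, B7=F, B8=S, B9=T, B10=S
Answer: B1=F, B2=F, B3=S, B4=T, B5=S, B6=T, B7=F, B8=S, B9=T, B10=S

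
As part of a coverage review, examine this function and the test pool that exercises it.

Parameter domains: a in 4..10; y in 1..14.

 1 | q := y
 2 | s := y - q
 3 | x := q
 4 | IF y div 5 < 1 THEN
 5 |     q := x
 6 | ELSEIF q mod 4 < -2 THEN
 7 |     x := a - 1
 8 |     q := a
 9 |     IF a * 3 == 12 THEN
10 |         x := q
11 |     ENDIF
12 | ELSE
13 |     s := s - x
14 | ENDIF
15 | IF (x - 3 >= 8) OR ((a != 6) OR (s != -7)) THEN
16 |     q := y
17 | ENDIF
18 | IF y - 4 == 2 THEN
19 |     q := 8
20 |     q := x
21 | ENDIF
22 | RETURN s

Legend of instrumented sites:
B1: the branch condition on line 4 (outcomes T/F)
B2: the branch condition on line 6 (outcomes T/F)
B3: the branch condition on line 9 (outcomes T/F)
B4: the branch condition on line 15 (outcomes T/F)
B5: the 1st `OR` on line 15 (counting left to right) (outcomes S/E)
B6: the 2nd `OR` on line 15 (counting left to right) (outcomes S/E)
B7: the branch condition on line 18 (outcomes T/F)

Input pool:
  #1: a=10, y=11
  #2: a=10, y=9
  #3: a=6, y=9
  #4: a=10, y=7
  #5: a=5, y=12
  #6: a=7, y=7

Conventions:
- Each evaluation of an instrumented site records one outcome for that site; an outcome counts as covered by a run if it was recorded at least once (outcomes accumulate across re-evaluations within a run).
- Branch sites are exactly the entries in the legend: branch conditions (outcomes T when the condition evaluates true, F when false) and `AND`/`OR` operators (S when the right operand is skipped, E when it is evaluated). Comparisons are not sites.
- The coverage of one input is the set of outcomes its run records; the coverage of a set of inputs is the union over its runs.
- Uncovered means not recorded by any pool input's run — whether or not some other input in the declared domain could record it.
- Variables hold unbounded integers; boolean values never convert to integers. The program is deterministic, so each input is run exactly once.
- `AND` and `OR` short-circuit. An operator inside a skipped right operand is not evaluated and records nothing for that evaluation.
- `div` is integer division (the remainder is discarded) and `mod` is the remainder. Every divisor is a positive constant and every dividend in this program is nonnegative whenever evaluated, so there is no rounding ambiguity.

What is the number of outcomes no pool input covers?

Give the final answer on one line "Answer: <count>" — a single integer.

#1 (a=10, y=11) -> B1->F, B2->F, B5->S, B4->T, B7->F; covered: B1=F, B2=F, B4=T, B5=S, B7=F
#2 (a=10, y=9) -> B1->F, B2->F, B5->E, B6->S, B4->T, B7->F; covered: B1=F, B2=F, B4=T, B5=E, B6=S, B7=F
#3 (a=6, y=9) -> B1->F, B2->F, B5->E, B6->E, B4->T, B7->F; covered: B1=F, B2=F, B4=T, B5=E, B6=E, B7=F
#4 (a=10, y=7) -> B1->F, B2->F, B5->E, B6->S, B4->T, B7->F; covered: B1=F, B2=F, B4=T, B5=E, B6=S, B7=F
#5 (a=5, y=12) -> B1->F, B2->F, B5->S, B4->T, B7->F; covered: B1=F, B2=F, B4=T, B5=S, B7=F
#6 (a=7, y=7) -> B1->F, B2->F, B5->E, B6->S, B4->T, B7->F; covered: B1=F, B2=F, B4=T, B5=E, B6=S, B7=F
union over the pool: B1=F, B2=F, B4=T, B5=S, B5=E, B6=S, B6=E, B7=F
uncovered (6 of 14): B1=T, B2=T, B3=T, B3=F, B4=F, B7=T

Answer: 6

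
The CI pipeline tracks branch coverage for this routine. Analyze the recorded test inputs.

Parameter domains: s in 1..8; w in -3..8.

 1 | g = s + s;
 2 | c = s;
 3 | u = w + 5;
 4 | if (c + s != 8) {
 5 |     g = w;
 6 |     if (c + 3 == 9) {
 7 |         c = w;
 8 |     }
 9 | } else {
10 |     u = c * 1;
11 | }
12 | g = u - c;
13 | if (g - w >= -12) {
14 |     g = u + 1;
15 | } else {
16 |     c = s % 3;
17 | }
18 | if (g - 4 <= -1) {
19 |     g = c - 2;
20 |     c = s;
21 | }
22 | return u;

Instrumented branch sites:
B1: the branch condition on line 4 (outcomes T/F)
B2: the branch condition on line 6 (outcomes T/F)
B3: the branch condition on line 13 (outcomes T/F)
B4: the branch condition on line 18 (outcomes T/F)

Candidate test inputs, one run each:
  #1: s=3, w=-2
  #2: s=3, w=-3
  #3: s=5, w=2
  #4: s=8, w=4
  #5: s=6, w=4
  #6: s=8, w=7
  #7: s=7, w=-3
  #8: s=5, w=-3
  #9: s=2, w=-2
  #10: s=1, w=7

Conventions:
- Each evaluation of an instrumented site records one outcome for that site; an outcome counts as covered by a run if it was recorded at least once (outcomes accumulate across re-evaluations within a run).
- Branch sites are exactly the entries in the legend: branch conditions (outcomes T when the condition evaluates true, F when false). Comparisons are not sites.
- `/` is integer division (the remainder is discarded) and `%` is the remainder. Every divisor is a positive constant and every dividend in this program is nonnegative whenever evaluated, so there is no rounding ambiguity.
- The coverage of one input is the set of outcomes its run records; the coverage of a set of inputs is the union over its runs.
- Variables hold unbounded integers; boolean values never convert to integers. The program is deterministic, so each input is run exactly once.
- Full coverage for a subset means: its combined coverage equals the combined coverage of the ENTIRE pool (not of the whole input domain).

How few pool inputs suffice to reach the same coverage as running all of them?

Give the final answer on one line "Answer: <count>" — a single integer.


run #1 (s=3, w=-2) records B1=T, B2=F, B3=T, B4=F
run #2 (s=3, w=-3) records B1=T, B2=F, B3=T, B4=T
run #3 (s=5, w=2) records B1=T, B2=F, B3=T, B4=F
run #4 (s=8, w=4) records B1=T, B2=F, B3=T, B4=F
run #5 (s=6, w=4) records B1=T, B2=T, B3=T, B4=F
run #6 (s=8, w=7) records B1=T, B2=F, B3=T, B4=F
run #7 (s=7, w=-3) records B1=T, B2=F, B3=T, B4=T
run #8 (s=5, w=-3) records B1=T, B2=F, B3=T, B4=T
run #9 (s=2, w=-2) records B1=T, B2=F, B3=T, B4=F
run #10 (s=1, w=7) records B1=T, B2=F, B3=T, B4=F
the full pool covers 6 outcomes: B1=T, B2=T, B2=F, B3=T, B4=T, B4=F
no size-1 subset reaches all 6 outcomes (best union: 4/6)
at size 2, {2, 5} reaches all 6 outcomes; every lexicographically earlier size-2 subset fails
Answer: 2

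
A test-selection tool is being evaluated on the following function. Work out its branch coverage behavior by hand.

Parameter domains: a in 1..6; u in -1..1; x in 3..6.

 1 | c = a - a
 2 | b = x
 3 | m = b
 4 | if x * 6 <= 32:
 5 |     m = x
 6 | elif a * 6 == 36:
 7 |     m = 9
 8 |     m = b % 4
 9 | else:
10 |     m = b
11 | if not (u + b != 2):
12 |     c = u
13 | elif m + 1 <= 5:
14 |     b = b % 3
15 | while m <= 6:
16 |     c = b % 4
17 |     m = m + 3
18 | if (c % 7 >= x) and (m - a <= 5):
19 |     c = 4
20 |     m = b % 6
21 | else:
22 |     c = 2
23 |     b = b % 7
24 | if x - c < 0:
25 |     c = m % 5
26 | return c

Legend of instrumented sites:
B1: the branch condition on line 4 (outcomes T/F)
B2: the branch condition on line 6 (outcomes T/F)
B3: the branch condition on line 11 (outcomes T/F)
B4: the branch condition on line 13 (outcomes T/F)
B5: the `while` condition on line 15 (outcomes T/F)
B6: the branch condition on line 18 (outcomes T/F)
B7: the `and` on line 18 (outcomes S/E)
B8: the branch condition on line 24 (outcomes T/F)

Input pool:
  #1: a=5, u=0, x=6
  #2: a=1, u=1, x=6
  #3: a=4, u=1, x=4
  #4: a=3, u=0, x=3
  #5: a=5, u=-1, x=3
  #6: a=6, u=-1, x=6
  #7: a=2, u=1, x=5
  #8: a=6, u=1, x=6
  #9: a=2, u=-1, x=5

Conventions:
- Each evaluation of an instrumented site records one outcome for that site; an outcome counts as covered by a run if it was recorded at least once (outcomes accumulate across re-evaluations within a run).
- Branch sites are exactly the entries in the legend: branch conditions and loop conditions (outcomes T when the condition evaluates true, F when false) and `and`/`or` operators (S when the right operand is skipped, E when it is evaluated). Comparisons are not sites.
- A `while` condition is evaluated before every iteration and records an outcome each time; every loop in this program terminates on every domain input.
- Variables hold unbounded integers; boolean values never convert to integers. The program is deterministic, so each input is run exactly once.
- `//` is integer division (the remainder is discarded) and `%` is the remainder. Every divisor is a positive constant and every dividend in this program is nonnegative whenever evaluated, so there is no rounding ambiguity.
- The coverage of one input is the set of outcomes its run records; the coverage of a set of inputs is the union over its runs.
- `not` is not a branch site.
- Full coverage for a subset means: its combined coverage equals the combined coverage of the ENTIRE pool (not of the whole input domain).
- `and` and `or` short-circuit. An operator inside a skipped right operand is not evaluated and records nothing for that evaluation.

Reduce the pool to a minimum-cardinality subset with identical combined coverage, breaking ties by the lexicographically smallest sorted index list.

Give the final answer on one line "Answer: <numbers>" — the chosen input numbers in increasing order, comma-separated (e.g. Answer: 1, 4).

test 1 (a=5, u=0, x=6) fires B1->F, B2->F, B3->F, B4->F, B5->T, B5->F, B7->S, B6->F, B8->F; hits B1=F, B2=F, B3=F, B4=F, B5=T, B5=F, B6=F, B7=S, B8=F
test 2 (a=1, u=1, x=6) fires B1->F, B2->F, B3->F, B4->F, B5->T, B5->F, B7->S, B6->F, B8->F; hits B1=F, B2=F, B3=F, B4=F, B5=T, B5=F, B6=F, B7=S, B8=F
test 3 (a=4, u=1, x=4) fires B1->T, B3->F, B4->T, B5->T, B5->F, B7->S, B6->F, B8->F; hits B1=T, B3=F, B4=T, B5=T, B5=F, B6=F, B7=S, B8=F
test 4 (a=3, u=0, x=3) fires B1->T, B3->F, B4->T, B5->T, B5->T, B5->F, B7->S, B6->F, B8->F; hits B1=T, B3=F, B4=T, B5=T, B5=F, B6=F, B7=S, B8=F
test 5 (a=5, u=-1, x=3) fires B1->T, B3->T, B5->T, B5->T, B5->F, B7->E, B6->T, B8->T; hits B1=T, B3=T, B5=T, B5=F, B6=T, B7=E, B8=T
test 6 (a=6, u=-1, x=6) fires B1->F, B2->T, B3->F, B4->T, B5->T, B5->T, B5->F, B7->S, B6->F, B8->F; hits B1=F, B2=T, B3=F, B4=T, B5=T, B5=F, B6=F, B7=S, B8=F
test 7 (a=2, u=1, x=5) fires B1->T, B3->F, B4->F, B5->T, B5->F, B7->S, B6->F, B8->F; hits B1=T, B3=F, B4=F, B5=T, B5=F, B6=F, B7=S, B8=F
test 8 (a=6, u=1, x=6) fires B1->F, B2->T, B3->F, B4->T, B5->T, B5->T, B5->F, B7->S, B6->F, B8->F; hits B1=F, B2=T, B3=F, B4=T, B5=T, B5=F, B6=F, B7=S, B8=F
test 9 (a=2, u=-1, x=5) fires B1->T, B3->F, B4->F, B5->T, B5->F, B7->S, B6->F, B8->F; hits B1=T, B3=F, B4=F, B5=T, B5=F, B6=F, B7=S, B8=F
union over all inputs: B1=T, B1=F, B2=T, B2=F, B3=T, B3=F, B4=T, B4=F, B5=T, B5=F, B6=T, B6=F, B7=S, B7=E, B8=T, B8=F (16 outcomes)
checked all size-1 subsets: none covers 16 outcomes (max 9/16)
checked all size-2 subsets: none covers 16 outcomes (max 14/16)
size 3: inputs {1, 5, 6} cover all 16 outcomes, and no lexicographically smaller subset of this size does

Answer: 1, 5, 6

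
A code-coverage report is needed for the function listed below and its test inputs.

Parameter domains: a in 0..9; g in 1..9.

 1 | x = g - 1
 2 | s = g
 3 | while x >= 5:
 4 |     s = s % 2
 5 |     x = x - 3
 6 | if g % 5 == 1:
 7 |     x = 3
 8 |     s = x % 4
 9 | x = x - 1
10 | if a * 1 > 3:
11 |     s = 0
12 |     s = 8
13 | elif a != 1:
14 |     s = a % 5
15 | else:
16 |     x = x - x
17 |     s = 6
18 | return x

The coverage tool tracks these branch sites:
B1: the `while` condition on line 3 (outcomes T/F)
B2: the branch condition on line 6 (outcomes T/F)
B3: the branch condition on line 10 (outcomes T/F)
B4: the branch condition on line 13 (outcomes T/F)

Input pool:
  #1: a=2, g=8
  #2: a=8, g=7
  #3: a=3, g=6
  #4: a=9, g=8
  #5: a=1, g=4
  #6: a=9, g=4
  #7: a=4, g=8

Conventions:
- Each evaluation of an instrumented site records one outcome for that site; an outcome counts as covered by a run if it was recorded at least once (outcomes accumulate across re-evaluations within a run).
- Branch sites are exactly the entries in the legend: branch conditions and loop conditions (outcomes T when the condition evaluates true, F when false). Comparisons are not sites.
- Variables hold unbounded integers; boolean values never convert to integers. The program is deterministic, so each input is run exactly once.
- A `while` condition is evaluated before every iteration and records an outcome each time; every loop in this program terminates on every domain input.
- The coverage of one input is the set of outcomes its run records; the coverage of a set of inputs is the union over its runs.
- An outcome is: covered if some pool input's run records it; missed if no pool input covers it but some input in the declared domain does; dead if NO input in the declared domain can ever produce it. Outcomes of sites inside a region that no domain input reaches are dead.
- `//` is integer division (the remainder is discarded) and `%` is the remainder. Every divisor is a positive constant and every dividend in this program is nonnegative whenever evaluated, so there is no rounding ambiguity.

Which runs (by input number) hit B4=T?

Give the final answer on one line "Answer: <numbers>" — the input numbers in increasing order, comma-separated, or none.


input #1 (a=2, g=8): records B4=T
input #2 (a=8, g=7): does not record B4=T
input #3 (a=3, g=6): records B4=T
input #4 (a=9, g=8): does not record B4=T
input #5 (a=1, g=4): does not record B4=T
input #6 (a=9, g=4): does not record B4=T
input #7 (a=4, g=8): does not record B4=T
Answer: 1, 3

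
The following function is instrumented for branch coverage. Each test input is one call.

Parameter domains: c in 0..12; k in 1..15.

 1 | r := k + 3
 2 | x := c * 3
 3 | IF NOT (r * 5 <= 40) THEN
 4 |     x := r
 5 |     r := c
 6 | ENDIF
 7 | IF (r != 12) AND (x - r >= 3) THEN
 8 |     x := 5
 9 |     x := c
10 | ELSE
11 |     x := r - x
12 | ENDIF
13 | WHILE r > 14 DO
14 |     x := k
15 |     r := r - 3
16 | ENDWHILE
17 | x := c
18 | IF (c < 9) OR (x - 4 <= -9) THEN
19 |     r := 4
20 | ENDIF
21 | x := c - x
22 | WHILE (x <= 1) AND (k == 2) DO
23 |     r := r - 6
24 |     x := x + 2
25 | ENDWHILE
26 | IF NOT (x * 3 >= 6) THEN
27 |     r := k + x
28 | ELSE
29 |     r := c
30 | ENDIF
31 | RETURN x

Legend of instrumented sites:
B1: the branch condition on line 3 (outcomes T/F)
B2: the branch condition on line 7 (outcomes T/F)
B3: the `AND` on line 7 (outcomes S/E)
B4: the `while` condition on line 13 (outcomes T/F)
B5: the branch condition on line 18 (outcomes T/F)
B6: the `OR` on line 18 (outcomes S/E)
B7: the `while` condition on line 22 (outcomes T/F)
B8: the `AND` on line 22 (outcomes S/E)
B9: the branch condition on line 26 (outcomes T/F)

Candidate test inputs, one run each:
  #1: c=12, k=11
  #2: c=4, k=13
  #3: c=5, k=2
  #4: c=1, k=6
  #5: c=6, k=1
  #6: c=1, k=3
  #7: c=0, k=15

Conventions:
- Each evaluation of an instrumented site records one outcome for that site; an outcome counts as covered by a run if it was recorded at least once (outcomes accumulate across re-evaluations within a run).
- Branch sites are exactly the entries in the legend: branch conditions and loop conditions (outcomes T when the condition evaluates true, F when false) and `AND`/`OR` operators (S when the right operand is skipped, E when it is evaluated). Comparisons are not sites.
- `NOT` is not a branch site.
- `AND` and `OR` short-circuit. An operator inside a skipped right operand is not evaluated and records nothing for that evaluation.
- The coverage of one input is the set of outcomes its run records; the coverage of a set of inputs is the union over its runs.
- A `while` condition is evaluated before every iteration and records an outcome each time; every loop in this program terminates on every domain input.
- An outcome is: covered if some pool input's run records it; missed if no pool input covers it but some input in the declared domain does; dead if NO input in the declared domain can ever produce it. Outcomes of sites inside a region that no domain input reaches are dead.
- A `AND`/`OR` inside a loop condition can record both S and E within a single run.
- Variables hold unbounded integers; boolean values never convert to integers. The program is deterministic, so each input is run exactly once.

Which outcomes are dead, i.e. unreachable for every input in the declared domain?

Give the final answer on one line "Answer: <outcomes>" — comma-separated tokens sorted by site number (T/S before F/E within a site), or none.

sweeping the full domain (195 inputs) for each outcome:
  B4=T: never recorded by any domain input -> dead
  reachable outcomes have witnesses, e.g. B1=T (e.g. c=0, k=6), B1=F (e.g. c=0, k=1), B2=T (e.g. c=0, k=6), B2=F (e.g. c=0, k=1)

Answer: B4=T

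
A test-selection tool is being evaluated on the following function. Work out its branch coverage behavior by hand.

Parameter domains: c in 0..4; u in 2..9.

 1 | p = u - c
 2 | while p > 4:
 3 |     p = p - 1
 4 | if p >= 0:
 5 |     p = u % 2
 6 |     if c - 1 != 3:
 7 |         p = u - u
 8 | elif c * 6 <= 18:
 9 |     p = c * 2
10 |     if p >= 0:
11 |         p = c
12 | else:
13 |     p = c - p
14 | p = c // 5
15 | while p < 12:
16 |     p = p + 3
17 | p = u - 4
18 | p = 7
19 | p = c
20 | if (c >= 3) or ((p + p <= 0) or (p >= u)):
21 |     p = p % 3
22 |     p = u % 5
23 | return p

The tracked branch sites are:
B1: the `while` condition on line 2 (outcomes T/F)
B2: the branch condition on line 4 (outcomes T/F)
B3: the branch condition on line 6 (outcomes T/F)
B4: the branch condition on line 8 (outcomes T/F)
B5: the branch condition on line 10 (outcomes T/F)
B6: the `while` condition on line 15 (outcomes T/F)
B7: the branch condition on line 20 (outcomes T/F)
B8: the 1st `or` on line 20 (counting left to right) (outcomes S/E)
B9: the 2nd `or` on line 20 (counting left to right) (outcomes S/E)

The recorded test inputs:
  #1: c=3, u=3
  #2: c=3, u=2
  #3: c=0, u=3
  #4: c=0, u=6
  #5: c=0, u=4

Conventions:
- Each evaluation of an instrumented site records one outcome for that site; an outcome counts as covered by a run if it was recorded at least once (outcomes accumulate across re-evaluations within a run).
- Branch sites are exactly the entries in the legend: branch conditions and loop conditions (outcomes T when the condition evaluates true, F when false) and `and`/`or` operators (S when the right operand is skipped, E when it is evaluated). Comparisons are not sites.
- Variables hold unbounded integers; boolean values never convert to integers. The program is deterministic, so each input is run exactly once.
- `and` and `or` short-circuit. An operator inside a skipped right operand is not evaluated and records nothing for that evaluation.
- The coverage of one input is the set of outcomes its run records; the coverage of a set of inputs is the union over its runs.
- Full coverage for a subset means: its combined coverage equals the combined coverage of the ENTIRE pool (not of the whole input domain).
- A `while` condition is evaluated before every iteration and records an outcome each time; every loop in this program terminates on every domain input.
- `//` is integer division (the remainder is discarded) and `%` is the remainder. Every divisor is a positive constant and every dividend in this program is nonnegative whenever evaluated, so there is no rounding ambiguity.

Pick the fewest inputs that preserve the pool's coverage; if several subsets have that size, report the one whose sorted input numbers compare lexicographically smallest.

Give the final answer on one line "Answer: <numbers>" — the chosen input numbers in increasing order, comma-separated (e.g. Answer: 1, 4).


run #1 (c=3, u=3) runs B1->F, B2->T, B3->T, B6->T, B6->T, B6->T, B6->T, B6->F, B8->S, B7->T; records B1=F, B2=T, B3=T, B6=T, B6=F, B7=T, B8=S
run #2 (c=3, u=2) runs B1->F, B2->F, B4->T, B5->T, B6->T, B6->T, B6->T, B6->T, B6->F, B8->S, B7->T; records B1=F, B2=F, B4=T, B5=T, B6=T, B6=F, B7=T, B8=S
run #3 (c=0, u=3) runs B1->F, B2->T, B3->T, B6->T, B6->T, B6->T, B6->T, B6->F, B8->E, B9->S, B7->T; records B1=F, B2=T, B3=T, B6=T, B6=F, B7=T, B8=E, B9=S
run #4 (c=0, u=6) runs B1->T, B1->T, B1->F, B2->T, B3->T, B6->T, B6->T, B6->T, B6->T, B6->F, B8->E, B9->S, B7->T; records B1=T, B1=F, B2=T, B3=T, B6=T, B6=F, B7=T, B8=E, B9=S
run #5 (c=0, u=4) runs B1->F, B2->T, B3->T, B6->T, B6->T, B6->T, B6->T, B6->F, B8->E, B9->S, B7->T; records B1=F, B2=T, B3=T, B6=T, B6=F, B7=T, B8=E, B9=S
union over all inputs: B1=T, B1=F, B2=T, B2=F, B3=T, B4=T, B5=T, B6=T, B6=F, B7=T, B8=S, B8=E, B9=S (13 outcomes)
checked all size-1 subsets: none covers 13 outcomes (max 9/13)
the canonical winner is {2, 4}: size 2, full 13-outcome coverage, earliest index list among size-2 covers
Answer: 2, 4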